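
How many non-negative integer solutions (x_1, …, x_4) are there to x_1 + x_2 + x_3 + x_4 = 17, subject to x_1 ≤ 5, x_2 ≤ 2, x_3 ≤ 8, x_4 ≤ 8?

63

Ignoring the caps, the number of non-negative solutions to x_1+…+x_4 = 17 is C(20,3) = 1140.
Subtract solutions that violate a single cap (substitute x_i' = x_i − (cap_i+1)): x_1 ≥ 6 gives C(14,3) = 364; x_2 ≥ 3 gives C(17,3) = 680; x_3 ≥ 9 gives C(11,3) = 165; x_4 ≥ 9 gives C(11,3) = 165. Together 1374.
Add back pairs where two caps are both exceeded: 165 + 10 + 10 + 56 + 56 + 0 = 297.
By inclusion–exclusion the count is 1140 − 1374 + 297 = 63.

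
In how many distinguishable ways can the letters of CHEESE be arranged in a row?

120

CHEESE has 6 letters with E appearing 3 times.
The number of distinct arrangements is 6!/(3!) = 720/6 = 120.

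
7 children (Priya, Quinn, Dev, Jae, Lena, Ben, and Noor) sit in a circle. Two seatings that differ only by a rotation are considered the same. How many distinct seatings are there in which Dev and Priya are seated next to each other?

Glue Dev and Priya into a block (2 internal orders). Seating 6 units around a circle gives (5)! arrangements.
So 2 × (5)! = 2 × 120 = 240.

240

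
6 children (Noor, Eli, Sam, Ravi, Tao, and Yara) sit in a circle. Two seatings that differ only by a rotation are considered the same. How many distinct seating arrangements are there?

Around a circle, 6 distinct people have 6!/6 = (5)! = 120 rotationally distinct seatings.

120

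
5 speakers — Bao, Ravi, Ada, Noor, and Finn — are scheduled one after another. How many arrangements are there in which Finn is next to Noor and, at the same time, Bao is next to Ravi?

24

Treat {Finn,Noor} as one block (2 orders) and {Bao,Ravi} as another (2 orders).
That leaves 3 units to arrange: 2 × 2 × 3! = 4 × 6 = 24.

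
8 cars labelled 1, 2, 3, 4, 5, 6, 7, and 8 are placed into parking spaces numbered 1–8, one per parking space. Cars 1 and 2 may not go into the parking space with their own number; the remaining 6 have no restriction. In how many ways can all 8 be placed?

Let Aᵢ (for i ∈ {1, 2}) be the placements that put car i in its forbidden parking space. Any j of these fix j positions, leaving (8−j)! ways to fill the rest, and there are C(2,j) ways to pick which j.
By inclusion–exclusion, the number of valid placements is Σ_{j=0}^{2} (−1)^j C(2,j)·(8−j)!.
Computing: 40320 − 10080 + 720 = 30960.

30960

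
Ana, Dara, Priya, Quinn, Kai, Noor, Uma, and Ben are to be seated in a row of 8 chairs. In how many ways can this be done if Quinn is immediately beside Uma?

10080

Treat {Quinn, Uma} as a single unit. There are 7 units to order, and the pair itself can be ordered 2 ways.
That gives 2 × 7! = 2 × 5040 = 10080.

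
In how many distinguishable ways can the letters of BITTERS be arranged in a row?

Letter multiplicities in BITTERS: B×1, E×1, I×1, R×1, S×1, T×2.
So there are 7! / (2!) = 2520 distinguishable arrangements.

2520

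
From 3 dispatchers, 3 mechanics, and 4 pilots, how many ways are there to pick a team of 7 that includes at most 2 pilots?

40

Split by how many pilots are chosen (0 through 2).
Sum: C(4,0)·C(6,7) + C(4,1)·C(6,6) + C(4,2)·C(6,5) = 0 + 4 + 36 = 40.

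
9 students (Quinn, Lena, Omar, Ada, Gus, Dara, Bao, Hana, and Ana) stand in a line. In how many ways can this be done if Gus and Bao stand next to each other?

80640

Glue Gus and Bao into one block (2 internal orders), leaving 8 units to arrange in a row.
That gives 2 × 8! = 2 × 40320 = 80640.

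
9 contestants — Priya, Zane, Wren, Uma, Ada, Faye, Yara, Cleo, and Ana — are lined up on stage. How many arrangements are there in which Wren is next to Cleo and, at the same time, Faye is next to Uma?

20160

Treat {Wren,Cleo} as one block (2 orders) and {Faye,Uma} as another (2 orders).
That leaves 7 units to arrange: 2 × 2 × 7! = 4 × 5040 = 20160.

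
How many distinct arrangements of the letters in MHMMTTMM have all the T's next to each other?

Treat the 2 copies of T as a single block. The multiset to arrange is then {TT, H, M, M, M, M, M}, 7 items in all.
That gives (7)!/(5!) = 42 arrangements.

42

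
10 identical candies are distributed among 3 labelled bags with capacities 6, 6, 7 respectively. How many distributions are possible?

Ignoring the caps, the number of non-negative solutions to x_1+…+x_3 = 10 is C(12,2) = 66.
Subtract solutions that violate a single cap (substitute x_i' = x_i − (cap_i+1)): x_1 ≥ 7 gives C(5,2) = 10; x_2 ≥ 7 gives C(5,2) = 10; x_3 ≥ 8 gives C(4,2) = 6. Together 26.
No two caps can be exceeded simultaneously, so the pair terms are all 0.
By inclusion–exclusion the count is 66 − 26 + 0 = 40.

40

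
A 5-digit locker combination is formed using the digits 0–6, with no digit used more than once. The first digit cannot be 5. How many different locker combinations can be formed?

2160

The first digit has 7−1 = 6 choices (anything except 5).
The remaining 4 digits are filled from the other 6 symbols without repetition: 6 × 5 × 4 × 3 = 360.
Total: 6 × 360 = 2160.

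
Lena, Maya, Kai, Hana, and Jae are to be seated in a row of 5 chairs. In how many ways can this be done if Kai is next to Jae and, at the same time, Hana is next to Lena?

24

Treat {Kai,Jae} as one block (2 orders) and {Hana,Lena} as another (2 orders).
That leaves 3 units to arrange: 2 × 2 × 3! = 4 × 6 = 24.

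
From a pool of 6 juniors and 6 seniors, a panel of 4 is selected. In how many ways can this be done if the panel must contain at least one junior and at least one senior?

465

With no constraint there are C(12,4) = 495 possible selections.
Selections missing a whole group: no juniors → C(6,4) = 15; no seniors → C(6,4) = 15.
Both groups omitted at once is impossible, so 495 − 30 = 465.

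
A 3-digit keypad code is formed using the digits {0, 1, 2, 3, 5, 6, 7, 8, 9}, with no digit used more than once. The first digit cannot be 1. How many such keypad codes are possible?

448

The first digit has 9−1 = 8 choices (anything except 1).
The remaining 2 digits are filled from the other 8 symbols without repetition: 8 × 7 = 56.
Total: 8 × 56 = 448.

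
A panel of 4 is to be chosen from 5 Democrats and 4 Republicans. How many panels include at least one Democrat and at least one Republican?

120

Total 4-person selections from all 9: C(9,4) = 126.
Subtract selections that omit an entire group: no Democrats → C(4,4) = 1; no Republicans → C(5,4) = 5.
Both groups omitted at once is impossible, so 126 − 6 = 120.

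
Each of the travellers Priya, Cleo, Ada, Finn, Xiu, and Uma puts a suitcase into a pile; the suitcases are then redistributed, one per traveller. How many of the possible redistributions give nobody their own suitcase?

265

Count assignments avoiding every fixed point. For any j of the 6 travellers fixed to their own suitcase, the other 6−j can be arranged in (6−j)! ways.
By inclusion–exclusion this is Σ_{j=0}^{6} (−1)^j C(6,j)·(6−j)!.
Computing: 720 − 720 + 360 − 120 + 30 − 6 + 1 = 265.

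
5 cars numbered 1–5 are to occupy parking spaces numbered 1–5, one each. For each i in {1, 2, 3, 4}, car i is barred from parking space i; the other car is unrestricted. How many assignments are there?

53

Let Aᵢ (for 1 ≤ i ≤ 4) be the placements that put car i in its forbidden parking space. Any j of these fix j positions, leaving (5−j)! ways to fill the rest, and there are C(4,j) ways to pick which j.
By inclusion–exclusion, the number of valid placements is Σ_{j=0}^{4} (−1)^j C(4,j)·(5−j)!.
Computing: 120 − 96 + 36 − 8 + 1 = 53.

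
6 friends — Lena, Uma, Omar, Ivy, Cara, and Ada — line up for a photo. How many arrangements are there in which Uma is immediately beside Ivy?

Treat {Uma, Ivy} as a single unit. There are 5 units to order, and the pair itself can be ordered 2 ways.
That gives 2 × 5! = 2 × 120 = 240.

240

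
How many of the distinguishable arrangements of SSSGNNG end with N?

Fix N in the last position and arrange the remaining 6 letters.
Those 6 letters have G appearing twice and S appearing 3 times, giving (6)!/(3!·2!) = 60.

60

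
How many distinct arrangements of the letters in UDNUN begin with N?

Fix N in the first position and arrange the remaining 4 letters.
Those 4 letters have U appearing twice, giving (4)!/(2!) = 12.

12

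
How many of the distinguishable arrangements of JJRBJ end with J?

12

Fix J in the last position and arrange the remaining 4 letters.
Those 4 letters have J appearing twice, giving (4)!/(2!) = 12.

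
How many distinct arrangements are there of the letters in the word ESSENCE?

Letter multiplicities in ESSENCE: C×1, E×3, N×1, S×2.
The number of distinct arrangements is 7!/(3!·2!) = 5040/12 = 420.

420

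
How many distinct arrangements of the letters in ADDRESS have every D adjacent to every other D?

Treat the 2 copies of D as a single block. The multiset to arrange is then {DD, A, E, R, S, S}, 6 items in all.
That gives (6)!/(2!) = 360 arrangements.

360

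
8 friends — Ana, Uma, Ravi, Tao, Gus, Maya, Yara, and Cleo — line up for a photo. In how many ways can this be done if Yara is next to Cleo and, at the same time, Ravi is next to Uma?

Treat {Yara,Cleo} as one block (2 orders) and {Ravi,Uma} as another (2 orders).
That leaves 6 units to arrange: 2 × 2 × 6! = 4 × 720 = 2880.

2880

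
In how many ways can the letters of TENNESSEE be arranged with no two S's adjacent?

2940

There are 9!/(4!·2!·2!) = 3780 arrangements of TENNESSEE in total.
Arrangements with the S's together: treat SS as one letter, giving (8)!/(4!·2!) = 840.
Subtracting, 3780 − 840 = 2940 arrangements keep the S's apart.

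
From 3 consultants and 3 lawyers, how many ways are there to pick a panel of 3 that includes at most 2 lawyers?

Split by how many lawyers are chosen (0 through 2).
Sum: C(3,0)·C(3,3) + C(3,1)·C(3,2) + C(3,2)·C(3,1) = 1 + 9 + 9 = 19.

19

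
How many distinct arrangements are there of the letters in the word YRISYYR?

The 7 letters of YRISYYR have repeats: R appearing twice and Y appearing 3 times.
Dividing 7! = 5040 by 3!·2! = 12 for the repeated letters gives 420.

420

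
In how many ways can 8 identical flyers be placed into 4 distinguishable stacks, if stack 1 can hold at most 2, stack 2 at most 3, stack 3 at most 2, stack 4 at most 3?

By stars and bars, unrestricted non-negative solutions to x_1+…+x_4 = 8 number C(8+3,3) = 165.
Subtract solutions that violate a single cap (substitute x_i' = x_i − (cap_i+1)): x_1 ≥ 3 gives C(8,3) = 56; x_2 ≥ 4 gives C(7,3) = 35; x_3 ≥ 3 gives C(8,3) = 56; x_4 ≥ 4 gives C(7,3) = 35. Together 182.
Add back pairs where two caps are both exceeded: 4 + 10 + 4 + 4 + 1 + 4 = 27.
By inclusion–exclusion the count is 165 − 182 + 27 = 10.

10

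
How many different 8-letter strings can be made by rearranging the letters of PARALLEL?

Letter multiplicities in PARALLEL: A×2, E×1, L×3, P×1, R×1.
Dividing 8! = 40320 by 3!·2! = 12 for the repeated letters gives 3360.

3360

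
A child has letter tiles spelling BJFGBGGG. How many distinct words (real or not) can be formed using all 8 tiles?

BJFGBGGG has 8 letters with B appearing twice and G appearing 4 times.
Dividing 8! = 40320 by 4!·2! = 48 for the repeated letters gives 840.

840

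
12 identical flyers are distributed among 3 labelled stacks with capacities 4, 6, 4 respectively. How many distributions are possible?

Ignoring the caps, the number of non-negative solutions to x_1+…+x_3 = 12 is C(14,2) = 91.
Subtract solutions that violate a single cap (substitute x_i' = x_i − (cap_i+1)): x_1 ≥ 5 gives C(9,2) = 36; x_2 ≥ 7 gives C(7,2) = 21; x_3 ≥ 5 gives C(9,2) = 36. Together 93.
Add back pairs where two caps are both exceeded: 1 + 6 + 1 = 8.
By inclusion–exclusion the count is 91 − 93 + 8 = 6.

6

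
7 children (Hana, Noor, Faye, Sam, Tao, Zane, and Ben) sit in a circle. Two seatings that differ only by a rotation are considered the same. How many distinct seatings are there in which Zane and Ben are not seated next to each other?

All circular seatings of 7 people number (6)! = 720.
Those with Zane next to Ben: fuse the pair into one unit and seat 6 units around a circle — 2·(5)! = 240.
Subtracting, 720 − 240 = 480.

480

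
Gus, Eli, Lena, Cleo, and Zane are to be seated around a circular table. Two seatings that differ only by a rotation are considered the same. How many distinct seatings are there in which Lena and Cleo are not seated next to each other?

Without the restriction there are (4)! = 24 seatings.
Those with Lena next to Cleo: fuse the pair into one unit and seat 4 units around a circle — 2·(3)! = 12.
Subtracting, 24 − 12 = 12.

12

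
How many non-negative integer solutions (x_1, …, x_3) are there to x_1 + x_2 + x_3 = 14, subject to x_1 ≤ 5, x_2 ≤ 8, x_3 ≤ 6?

Ignoring the caps, the number of non-negative solutions to x_1+…+x_3 = 14 is C(16,2) = 120.
Subtract solutions that violate a single cap (substitute x_i' = x_i − (cap_i+1)): x_1 ≥ 6 gives C(10,2) = 45; x_2 ≥ 9 gives C(7,2) = 21; x_3 ≥ 7 gives C(9,2) = 36. Together 102.
Add back pairs where two caps are both exceeded: 0 + 3 + 0 = 3.
By inclusion–exclusion the count is 120 − 102 + 3 = 21.

21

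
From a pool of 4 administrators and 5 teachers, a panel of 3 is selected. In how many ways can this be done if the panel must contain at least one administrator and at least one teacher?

70

Total 3-person selections from all 9: C(9,3) = 84.
Subtract selections that omit an entire group: no administrators → C(5,3) = 10; no teachers → C(4,3) = 4.
Both groups omitted at once is impossible, so 84 − 14 = 70.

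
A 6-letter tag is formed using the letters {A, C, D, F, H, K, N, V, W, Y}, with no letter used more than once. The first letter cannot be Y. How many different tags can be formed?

The first letter has 10−1 = 9 choices (anything except Y).
The remaining 5 letters are filled from the other 9 symbols without repetition: 9 × 8 × 7 × 6 × 5 = 15120.
Total: 9 × 15120 = 136080.

136080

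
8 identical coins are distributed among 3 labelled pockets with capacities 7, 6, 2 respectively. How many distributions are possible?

Ignoring the caps, the number of non-negative solutions to x_1+…+x_3 = 8 is C(10,2) = 45.
Subtract solutions that violate a single cap (substitute x_i' = x_i − (cap_i+1)): x_1 ≥ 8 gives C(2,2) = 1; x_2 ≥ 7 gives C(3,2) = 3; x_3 ≥ 3 gives C(7,2) = 21. Together 25.
No two caps can be exceeded simultaneously, so the pair terms are all 0.
By inclusion–exclusion the count is 45 − 25 + 0 = 20.

20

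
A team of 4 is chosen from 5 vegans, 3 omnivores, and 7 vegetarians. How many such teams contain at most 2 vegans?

Split by how many vegans are chosen (0 through 2).
Sum: C(5,0)·C(10,4) + C(5,1)·C(10,3) + C(5,2)·C(10,2) = 210 + 600 + 450 = 1260.

1260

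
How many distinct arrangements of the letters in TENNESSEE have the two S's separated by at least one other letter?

There are 9!/(4!·2!·2!) = 3780 arrangements of TENNESSEE in total.
If the two S's are adjacent, glue them into one block, leaving 8 items to arrange: (8)!/(4!·2!) = 840 ways.
Subtracting, 3780 − 840 = 2940 arrangements keep the S's apart.

2940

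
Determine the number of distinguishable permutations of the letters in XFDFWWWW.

840

Letter multiplicities in XFDFWWWW: D×1, F×2, W×4, X×1.
Dividing 8! = 40320 by 4!·2! = 48 for the repeated letters gives 840.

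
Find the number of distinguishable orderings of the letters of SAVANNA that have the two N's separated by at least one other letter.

There are 7!/(3!·2!) = 420 arrangements of SAVANNA in total.
Arrangements with the N's together: treat NN as one letter, giving (6)!/(3!) = 120.
Hence 420 − 120 = 300.

300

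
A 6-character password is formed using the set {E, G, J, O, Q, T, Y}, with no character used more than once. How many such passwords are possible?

Choose and order 6 of the 7 symbols: the first character has 7 options, the next 6, and so on down to 2.
7 × 6 × 5 × 4 × 3 × 2 = 5040.

5040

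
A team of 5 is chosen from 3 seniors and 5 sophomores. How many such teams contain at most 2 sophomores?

Split by how many sophomores are chosen (0 through 2).
Sum: C(5,0)·C(3,5) + C(5,1)·C(3,4) + C(5,2)·C(3,3) = 0 + 0 + 10 = 10.

10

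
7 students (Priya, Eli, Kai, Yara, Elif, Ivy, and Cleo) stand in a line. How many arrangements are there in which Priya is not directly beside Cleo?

Of the 7! = 5040 arrangements, those with Priya and Cleo adjacent number 2 × 6! = 1440 (treat the pair as a block with 2 internal orders).
So 5040 − 1440 = 3600 arrangements keep them apart.

3600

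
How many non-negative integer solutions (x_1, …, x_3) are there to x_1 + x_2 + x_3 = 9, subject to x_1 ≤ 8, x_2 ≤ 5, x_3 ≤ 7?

41

Ignoring the caps, the number of non-negative solutions to x_1+…+x_3 = 9 is C(11,2) = 55.
Subtract solutions that violate a single cap (substitute x_i' = x_i − (cap_i+1)): x_1 ≥ 9 gives C(2,2) = 1; x_2 ≥ 6 gives C(5,2) = 10; x_3 ≥ 8 gives C(3,2) = 3. Together 14.
No two caps can be exceeded simultaneously, so the pair terms are all 0.
By inclusion–exclusion the count is 55 − 14 + 0 = 41.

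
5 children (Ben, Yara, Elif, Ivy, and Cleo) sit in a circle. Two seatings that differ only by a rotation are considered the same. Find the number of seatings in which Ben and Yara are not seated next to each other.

All circular seatings of 5 people number (4)! = 24.
Those with Ben next to Yara: fuse the pair into one unit and seat 4 units around a circle — 2·(3)! = 12.
Subtracting, 24 − 12 = 12.

12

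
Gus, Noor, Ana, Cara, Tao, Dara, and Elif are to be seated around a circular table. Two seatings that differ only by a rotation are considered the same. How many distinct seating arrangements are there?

Around a circle, 7 distinct people have 7!/7 = (6)! = 720 rotationally distinct seatings.

720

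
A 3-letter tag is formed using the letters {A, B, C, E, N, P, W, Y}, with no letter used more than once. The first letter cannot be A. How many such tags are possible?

The first letter has 8−1 = 7 choices (anything except A).
The remaining 2 letters are filled from the other 7 symbols without repetition: 7 × 6 = 42.
Total: 7 × 42 = 294.

294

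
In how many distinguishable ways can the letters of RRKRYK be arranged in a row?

RRKRYK has 6 letters with K appearing twice and R appearing 3 times.
The number of distinct arrangements is 6!/(3!·2!) = 720/12 = 60.

60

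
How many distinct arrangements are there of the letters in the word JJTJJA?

30

Letter multiplicities in JJTJJA: A×1, J×4, T×1.
The number of distinct arrangements is 6!/(4!) = 720/24 = 30.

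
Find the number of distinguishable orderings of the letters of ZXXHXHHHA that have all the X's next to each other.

210

Treat the 3 copies of X as a single block. The multiset to arrange is then {XXX, A, H, H, H, H, Z}, 7 items in all.
That gives (7)!/(4!) = 210 arrangements.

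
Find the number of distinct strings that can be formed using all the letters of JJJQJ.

5

Letter multiplicities in JJJQJ: J×4, Q×1.
So there are 5! / (4!) = 5 distinguishable arrangements.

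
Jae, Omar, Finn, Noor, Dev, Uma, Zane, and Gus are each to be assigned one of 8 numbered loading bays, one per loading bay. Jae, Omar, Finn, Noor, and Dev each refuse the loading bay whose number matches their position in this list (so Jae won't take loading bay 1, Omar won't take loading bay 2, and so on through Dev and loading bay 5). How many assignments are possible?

Let Aᵢ (for 1 ≤ i ≤ 5) be the placements that put person i in their forbidden loading bay. Any j of these fix j positions, leaving (8−j)! ways to fill the rest, and there are C(5,j) ways to pick which j.
By inclusion–exclusion, the number of valid placements is Σ_{j=0}^{5} (−1)^j C(5,j)·(8−j)!.
Computing: 40320 − 25200 + 7200 − 1200 + 120 − 6 = 21234.

21234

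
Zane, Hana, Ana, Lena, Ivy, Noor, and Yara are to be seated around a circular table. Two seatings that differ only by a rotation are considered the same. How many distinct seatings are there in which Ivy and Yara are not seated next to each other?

480

Without the restriction there are (6)! = 720 seatings.
Seatings with Ivy beside Yara: treat them as a block with 2 internal orders, giving 2 × (5)! = 240.
Subtracting, 720 − 240 = 480.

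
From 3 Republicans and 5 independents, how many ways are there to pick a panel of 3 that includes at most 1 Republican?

40

Split by how many Republicans are chosen (0 through 1).
Sum: C(3,0)·C(5,3) + C(3,1)·C(5,2) = 10 + 30 = 40.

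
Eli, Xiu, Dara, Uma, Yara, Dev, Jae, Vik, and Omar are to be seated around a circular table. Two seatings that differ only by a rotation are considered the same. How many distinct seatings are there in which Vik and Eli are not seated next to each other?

30240

Without the restriction there are (8)! = 40320 seatings.
Seatings with Vik beside Eli: treat them as a block with 2 internal orders, giving 2 × (7)! = 10080.
Subtracting, 40320 − 10080 = 30240.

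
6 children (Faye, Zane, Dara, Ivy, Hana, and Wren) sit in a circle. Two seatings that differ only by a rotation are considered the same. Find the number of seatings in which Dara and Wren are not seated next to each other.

Without the restriction there are (5)! = 120 seatings.
Those with Dara next to Wren: fuse the pair into one unit and seat 5 units around a circle — 2·(4)! = 48.
Subtracting, 120 − 48 = 72.

72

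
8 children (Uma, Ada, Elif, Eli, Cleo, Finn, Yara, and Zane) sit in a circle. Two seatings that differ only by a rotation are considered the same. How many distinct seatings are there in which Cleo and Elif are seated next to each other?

1440

Glue Cleo and Elif into a block (2 internal orders). Seating 7 units around a circle gives (6)! arrangements.
So 2 × (6)! = 2 × 720 = 1440.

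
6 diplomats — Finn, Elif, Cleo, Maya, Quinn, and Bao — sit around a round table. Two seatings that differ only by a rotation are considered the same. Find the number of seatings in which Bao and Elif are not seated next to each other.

All circular seatings of 6 people number (5)! = 120.
Seatings with Bao beside Elif: treat them as a block with 2 internal orders, giving 2 × (4)! = 48.
Subtracting, 120 − 48 = 72.

72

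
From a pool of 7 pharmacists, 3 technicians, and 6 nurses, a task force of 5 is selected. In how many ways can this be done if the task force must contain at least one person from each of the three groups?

2730

With no constraint there are C(16,5) = 4368 possible selections.
Subtract selections that omit an entire group: no pharmacists → C(9,5) = 126; no technicians → C(13,5) = 1287; no nurses → C(10,5) = 252.
Add back selections omitting two groups (i.e. drawn from a single group): C(7,5) + C(3,5) + C(6,5) = 27.
By inclusion–exclusion: 4368 − 1665 + 27 = 2730.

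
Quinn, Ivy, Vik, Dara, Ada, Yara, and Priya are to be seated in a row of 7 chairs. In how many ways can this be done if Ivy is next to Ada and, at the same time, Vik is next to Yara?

Treat {Ivy,Ada} as one block (2 orders) and {Vik,Yara} as another (2 orders).
That leaves 5 units to arrange: 2 × 2 × 5! = 4 × 120 = 480.

480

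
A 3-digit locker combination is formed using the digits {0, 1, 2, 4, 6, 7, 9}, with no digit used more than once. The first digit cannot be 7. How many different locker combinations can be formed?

180

The first digit has 7−1 = 6 choices (anything except 7).
The remaining 2 digits are filled from the other 6 symbols without repetition: 6 × 5 = 30.
Total: 6 × 30 = 180.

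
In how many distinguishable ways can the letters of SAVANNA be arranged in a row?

SAVANNA has 7 letters with A appearing 3 times and N appearing twice.
Dividing 7! = 5040 by 3!·2! = 12 for the repeated letters gives 420.

420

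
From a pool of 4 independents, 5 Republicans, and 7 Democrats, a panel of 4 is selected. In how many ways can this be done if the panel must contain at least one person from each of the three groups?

910

Total 4-person selections from all 16: C(16,4) = 1820.
Subtract selections that omit an entire group: no independents → C(12,4) = 495; no Republicans → C(11,4) = 330; no Democrats → C(9,4) = 126.
Add back selections omitting two groups (i.e. drawn from a single group): C(4,4) + C(5,4) + C(7,4) = 41.
By inclusion–exclusion: 1820 − 951 + 41 = 910.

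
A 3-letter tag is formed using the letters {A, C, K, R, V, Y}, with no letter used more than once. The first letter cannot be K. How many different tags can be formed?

The first letter has 6−1 = 5 choices (anything except K).
The remaining 2 letters are filled from the other 5 symbols without repetition: 5 × 4 = 20.
Total: 5 × 20 = 100.

100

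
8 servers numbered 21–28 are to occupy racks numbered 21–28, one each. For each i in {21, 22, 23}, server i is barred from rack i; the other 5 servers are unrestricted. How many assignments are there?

27240

Let Aᵢ (for i ∈ {21, 22, 23}) be the placements that put server i in its forbidden rack. Any j of these fix j positions, leaving (8−j)! ways to fill the rest, and there are C(3,j) ways to pick which j.
By inclusion–exclusion, the number of valid placements is Σ_{j=0}^{3} (−1)^j C(3,j)·(8−j)!.
Computing: 40320 − 15120 + 2160 − 120 = 27240.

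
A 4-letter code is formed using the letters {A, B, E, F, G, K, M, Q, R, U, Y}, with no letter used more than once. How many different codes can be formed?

7920

With no repetition, fill the 4 letters in order: 11 choices, then 10, down to 8.
That product is 11 × 10 × 9 × 8 = 7920.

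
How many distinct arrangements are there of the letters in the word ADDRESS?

1260

The 7 letters of ADDRESS have repeats: D appearing twice and S appearing twice.
The number of distinct arrangements is 7!/(2!·2!) = 5040/4 = 1260.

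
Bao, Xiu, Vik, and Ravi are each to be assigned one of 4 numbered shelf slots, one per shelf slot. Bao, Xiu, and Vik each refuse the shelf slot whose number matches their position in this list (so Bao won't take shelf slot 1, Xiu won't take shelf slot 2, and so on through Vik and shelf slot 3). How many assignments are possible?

Let Aᵢ (for i ∈ {1, 2, 3}) be the placements that put person i in their forbidden shelf slot. Any j of these fix j positions, leaving (4−j)! ways to fill the rest, and there are C(3,j) ways to pick which j.
By inclusion–exclusion, the number of valid placements is Σ_{j=0}^{3} (−1)^j C(3,j)·(4−j)!.
Computing: 24 − 18 + 6 − 1 = 11.

11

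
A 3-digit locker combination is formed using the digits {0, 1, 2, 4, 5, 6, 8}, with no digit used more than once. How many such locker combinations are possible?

210

Choose and order 3 of the 7 symbols: the first digit has 7 options, the next 6, then 5.
7 × 6 × 5 = 210.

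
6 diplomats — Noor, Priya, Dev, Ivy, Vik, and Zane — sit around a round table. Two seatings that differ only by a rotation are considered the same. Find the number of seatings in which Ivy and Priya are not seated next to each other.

72

All circular seatings of 6 people number (5)! = 120.
Seatings with Ivy beside Priya: treat them as a block with 2 internal orders, giving 2 × (4)! = 48.
Subtracting, 120 − 48 = 72.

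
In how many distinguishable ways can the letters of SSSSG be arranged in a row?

Letter multiplicities in SSSSG: G×1, S×4.
Dividing 5! = 120 by 4! = 24 for the repeated letters gives 5.

5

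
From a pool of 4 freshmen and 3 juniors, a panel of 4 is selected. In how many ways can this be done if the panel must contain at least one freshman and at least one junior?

34

Unrestricted: C(7,4) = 35 ways to pick any 4 of the 7.
Selections missing a whole group: no freshmen → C(3,4) = 0; no juniors → C(4,4) = 1.
Both groups omitted at once is impossible, so 35 − 1 = 34.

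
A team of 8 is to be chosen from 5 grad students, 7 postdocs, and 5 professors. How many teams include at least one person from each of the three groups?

23275

Unrestricted: C(17,8) = 24310 ways to pick any 8 of the 17.
Selections missing a whole group: no grad students → C(12,8) = 495; no postdocs → C(10,8) = 45; no professors → C(12,8) = 495.
Add back selections omitting two groups (i.e. drawn from a single group): C(5,8) + C(7,8) + C(5,8) = 0.
By inclusion–exclusion: 24310 − 1035 + 0 = 23275.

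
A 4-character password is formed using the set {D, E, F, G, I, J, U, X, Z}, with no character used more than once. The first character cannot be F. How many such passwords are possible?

2688

The first character has 9−1 = 8 choices (anything except F).
The remaining 3 characters are filled from the other 8 symbols without repetition: 8 × 7 × 6 = 336.
Total: 8 × 336 = 2688.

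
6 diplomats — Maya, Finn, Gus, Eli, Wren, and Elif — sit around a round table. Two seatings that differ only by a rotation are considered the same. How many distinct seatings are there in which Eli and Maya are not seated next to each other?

72

All circular seatings of 6 people number (5)! = 120.
Those with Eli next to Maya: fuse the pair into one unit and seat 5 units around a circle — 2·(4)! = 48.
Subtracting, 120 − 48 = 72.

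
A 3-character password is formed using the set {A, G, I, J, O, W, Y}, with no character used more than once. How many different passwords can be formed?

210

Choose and order 3 of the 7 symbols: the first character has 7 options, the next 6, then 5.
That product is 7 × 6 × 5 = 210.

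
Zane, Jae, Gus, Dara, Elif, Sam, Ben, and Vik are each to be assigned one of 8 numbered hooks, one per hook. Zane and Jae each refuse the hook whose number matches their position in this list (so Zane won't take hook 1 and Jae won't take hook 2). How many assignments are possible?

30960

Let Aᵢ (for i ∈ {1, 2}) be the placements that put person i in their forbidden hook. Any j of these fix j positions, leaving (8−j)! ways to fill the rest, and there are C(2,j) ways to pick which j.
By inclusion–exclusion, the number of valid placements is Σ_{j=0}^{2} (−1)^j C(2,j)·(8−j)!.
Computing: 40320 − 10080 + 720 = 30960.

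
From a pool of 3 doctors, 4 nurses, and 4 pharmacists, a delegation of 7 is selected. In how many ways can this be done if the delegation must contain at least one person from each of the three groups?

320

Total 7-person selections from all 11: C(11,7) = 330.
Selections missing a whole group: no doctors → C(8,7) = 8; no nurses → C(7,7) = 1; no pharmacists → C(7,7) = 1.
Add back selections omitting two groups (i.e. drawn from a single group): C(3,7) + C(4,7) + C(4,7) = 0.
By inclusion–exclusion: 330 − 10 + 0 = 320.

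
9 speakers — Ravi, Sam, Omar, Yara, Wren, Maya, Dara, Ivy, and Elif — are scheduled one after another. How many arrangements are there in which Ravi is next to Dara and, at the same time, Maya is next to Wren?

Treat {Ravi,Dara} as one block (2 orders) and {Maya,Wren} as another (2 orders).
That leaves 7 units to arrange: 2 × 2 × 7! = 4 × 5040 = 20160.

20160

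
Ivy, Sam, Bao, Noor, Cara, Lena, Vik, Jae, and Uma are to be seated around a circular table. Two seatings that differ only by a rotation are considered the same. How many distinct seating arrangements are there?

40320

Fix one person's seat to break rotational symmetry; the remaining 8 people can be arranged in (8)! = 40320 ways.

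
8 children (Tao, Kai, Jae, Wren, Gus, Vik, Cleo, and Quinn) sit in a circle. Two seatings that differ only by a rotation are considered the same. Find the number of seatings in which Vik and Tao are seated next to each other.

Glue Vik and Tao into a block (2 internal orders). Seating 7 units around a circle gives (6)! arrangements.
So 2 × (6)! = 2 × 720 = 1440.

1440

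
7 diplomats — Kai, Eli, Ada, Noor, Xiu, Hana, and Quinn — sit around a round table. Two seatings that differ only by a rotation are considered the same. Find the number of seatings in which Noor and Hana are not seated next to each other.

All circular seatings of 7 people number (6)! = 720.
Those with Noor next to Hana: fuse the pair into one unit and seat 6 units around a circle — 2·(5)! = 240.
Subtracting, 720 − 240 = 480.

480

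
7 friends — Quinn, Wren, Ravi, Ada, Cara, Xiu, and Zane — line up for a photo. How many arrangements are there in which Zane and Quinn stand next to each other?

1440

Treat {Zane, Quinn} as a single unit. There are 6 units to order, and the pair itself can be ordered 2 ways.
That gives 2 × 6! = 2 × 720 = 1440.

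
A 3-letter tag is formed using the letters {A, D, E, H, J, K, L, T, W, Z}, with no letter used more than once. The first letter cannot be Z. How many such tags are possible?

The first letter has 10−1 = 9 choices (anything except Z).
The remaining 2 letters are filled from the other 9 symbols without repetition: 9 × 8 = 72.
Total: 9 × 72 = 648.

648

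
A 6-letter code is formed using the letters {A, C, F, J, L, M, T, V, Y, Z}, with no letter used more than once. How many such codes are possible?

Choose and order 6 of the 10 symbols: the first letter has 10 options, the next 9, and so on down to 5.
10 × 9 × 8 × 7 × 6 × 5 = 151200.

151200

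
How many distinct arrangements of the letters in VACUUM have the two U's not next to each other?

240

Total arrangements of VACUUM: 6!/(2!) = 360.
Arrangements with the U's together: treat UU as one letter, giving (5)! = 120.
Hence 360 − 120 = 240.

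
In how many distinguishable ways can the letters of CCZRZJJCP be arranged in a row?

15120

CCZRZJJCP has 9 letters with C appearing 3 times, J appearing twice, and Z appearing twice.
The number of distinct arrangements is 9!/(3!·2!·2!) = 362880/24 = 15120.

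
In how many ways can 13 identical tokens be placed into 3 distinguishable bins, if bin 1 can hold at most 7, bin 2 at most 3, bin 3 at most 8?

Without the upper bounds there are C(15,2) = 105 ways to split 13 among 3 bins.
Subtract solutions that violate a single cap (substitute x_i' = x_i − (cap_i+1)): x_1 ≥ 8 gives C(7,2) = 21; x_2 ≥ 4 gives C(11,2) = 55; x_3 ≥ 9 gives C(6,2) = 15. Together 91.
Add back pairs where two caps are both exceeded: 3 + 0 + 1 = 4.
By inclusion–exclusion the count is 105 − 91 + 4 = 18.

18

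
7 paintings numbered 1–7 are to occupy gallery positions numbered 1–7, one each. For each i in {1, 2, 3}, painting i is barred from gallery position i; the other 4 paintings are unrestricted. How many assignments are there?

3216

Let Aᵢ (for i ∈ {1, 2, 3}) be the placements that put painting i in its forbidden gallery position. Any j of these fix j positions, leaving (7−j)! ways to fill the rest, and there are C(3,j) ways to pick which j.
By inclusion–exclusion, the number of valid placements is Σ_{j=0}^{3} (−1)^j C(3,j)·(7−j)!.
Computing: 5040 − 2160 + 360 − 24 = 3216.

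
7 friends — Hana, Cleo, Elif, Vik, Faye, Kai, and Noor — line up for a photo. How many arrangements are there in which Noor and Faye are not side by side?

3600

Of the 7! = 5040 arrangements, those with Noor and Faye adjacent number 2 × 6! = 1440 (treat the pair as a block with 2 internal orders).
Complementary counting: 5040 − 1440 = 3600.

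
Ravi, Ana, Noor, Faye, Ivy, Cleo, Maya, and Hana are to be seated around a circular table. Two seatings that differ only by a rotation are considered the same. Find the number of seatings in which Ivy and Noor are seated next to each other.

1440

Glue Ivy and Noor into a block (2 internal orders). Seating 7 units around a circle gives (6)! arrangements.
So 2 × (6)! = 2 × 720 = 1440.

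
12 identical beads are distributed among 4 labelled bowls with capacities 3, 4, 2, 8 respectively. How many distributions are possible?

By stars and bars, unrestricted non-negative solutions to x_1+…+x_4 = 12 number C(12+3,3) = 455.
Subtract solutions that violate a single cap (substitute x_i' = x_i − (cap_i+1)): x_1 ≥ 4 gives C(11,3) = 165; x_2 ≥ 5 gives C(10,3) = 120; x_3 ≥ 3 gives C(12,3) = 220; x_4 ≥ 9 gives C(6,3) = 20. Together 525.
Add back pairs where two caps are both exceeded: 20 + 56 + 0 + 35 + 0 + 1 = 112.
Subtract triples: 1 + 0 + 0 + 0 = 1.
By inclusion–exclusion the count is 455 − 525 + 112 − 1 = 41.

41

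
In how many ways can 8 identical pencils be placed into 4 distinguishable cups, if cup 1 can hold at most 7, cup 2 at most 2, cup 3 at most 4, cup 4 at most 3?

58

By stars and bars, unrestricted non-negative solutions to x_1+…+x_4 = 8 number C(8+3,3) = 165.
Subtract solutions that violate a single cap (substitute x_i' = x_i − (cap_i+1)): x_1 ≥ 8 gives C(3,3) = 1; x_2 ≥ 3 gives C(8,3) = 56; x_3 ≥ 5 gives C(6,3) = 20; x_4 ≥ 4 gives C(7,3) = 35. Together 112.
Add back pairs where two caps are both exceeded: 0 + 0 + 0 + 1 + 4 + 0 = 5.
By inclusion–exclusion the count is 165 − 112 + 5 = 58.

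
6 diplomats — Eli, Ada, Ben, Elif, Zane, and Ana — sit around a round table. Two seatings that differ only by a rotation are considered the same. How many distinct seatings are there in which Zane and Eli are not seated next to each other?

Without the restriction there are (5)! = 120 seatings.
Those with Zane next to Eli: fuse the pair into one unit and seat 5 units around a circle — 2·(4)! = 48.
Subtracting, 120 − 48 = 72.

72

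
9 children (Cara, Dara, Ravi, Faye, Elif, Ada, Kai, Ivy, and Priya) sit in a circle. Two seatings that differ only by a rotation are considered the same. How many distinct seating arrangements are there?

Seat Cara anywhere (absorbing the rotational symmetry), then permute the other 8: (8)! = 40320.

40320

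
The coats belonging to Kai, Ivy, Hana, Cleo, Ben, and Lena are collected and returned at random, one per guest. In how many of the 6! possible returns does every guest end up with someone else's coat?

Let Aᵢ be the assignments in which guest i gets their own coat. We want the size of the complement of A₁∪…∪A_6.
By inclusion–exclusion this is Σ_{j=0}^{6} (−1)^j C(6,j)·(6−j)!.
Computing: 720 − 720 + 360 − 120 + 30 − 6 + 1 = 265.

265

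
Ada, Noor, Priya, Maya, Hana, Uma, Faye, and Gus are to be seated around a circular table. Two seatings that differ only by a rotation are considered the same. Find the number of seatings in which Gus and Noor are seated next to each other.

1440

Glue Gus and Noor into a block (2 internal orders). Seating 7 units around a circle gives (6)! arrangements.
So 2 × (6)! = 2 × 720 = 1440.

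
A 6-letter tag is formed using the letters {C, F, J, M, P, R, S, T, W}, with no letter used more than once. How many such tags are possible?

This is a permutation of 6 out of 9: P(9,6) = 9!/3!.
That product is 9 × 8 × 7 × 6 × 5 × 4 = 60480.

60480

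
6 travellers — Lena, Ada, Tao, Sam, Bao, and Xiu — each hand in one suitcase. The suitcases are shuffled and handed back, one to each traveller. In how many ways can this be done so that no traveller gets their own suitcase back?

Count assignments avoiding every fixed point. For any j of the 6 travellers fixed to their own suitcase, the other 6−j can be arranged in (6−j)! ways.
By inclusion–exclusion this is Σ_{j=0}^{6} (−1)^j C(6,j)·(6−j)!.
Computing: 720 − 720 + 360 − 120 + 30 − 6 + 1 = 265.

265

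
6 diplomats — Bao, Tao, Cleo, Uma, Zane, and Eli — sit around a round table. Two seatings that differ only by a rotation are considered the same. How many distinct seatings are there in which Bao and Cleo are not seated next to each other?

72

All circular seatings of 6 people number (5)! = 120.
Seatings with Bao beside Cleo: treat them as a block with 2 internal orders, giving 2 × (4)! = 48.
Subtracting, 120 − 48 = 72.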